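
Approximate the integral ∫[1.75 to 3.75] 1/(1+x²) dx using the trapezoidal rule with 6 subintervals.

f(x) = 1/(1+x²)
a = 1.75, b = 3.75, n = 6
h = (b - a)/n = 0.333333

Trapezoidal rule: (h/2)[f(x₀) + 2f(x₁) + 2f(x₂) + ... + f(xₙ)]

x_0 = 1.7500, f(x_0) = 0.246154, coefficient = 1
x_1 = 2.0833, f(x_1) = 0.187256, coefficient = 2
x_2 = 2.4167, f(x_2) = 0.146193, coefficient = 2
x_3 = 2.7500, f(x_3) = 0.116788, coefficient = 2
x_4 = 3.0833, f(x_4) = 0.095175, coefficient = 2
x_5 = 3.4167, f(x_5) = 0.078904, coefficient = 2
x_6 = 3.7500, f(x_6) = 0.066390, coefficient = 1

I ≈ (0.333333/2) × 1.561177 = 0.260196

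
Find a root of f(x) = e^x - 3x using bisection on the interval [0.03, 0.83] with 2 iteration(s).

f(x) = e^x - 3x
Initial interval: [0.03, 0.83]

Iteration 1:
  c_1 = (0.030000 + 0.830000)/2 = 0.430000
  f(c_1) = f(0.430000) = 0.247258
  f(a) × f(c) ≥ 0, new interval: [0.430000, 0.830000]
Iteration 2:
  c_2 = (0.430000 + 0.830000)/2 = 0.630000
  f(c_2) = f(0.630000) = -0.012389
  f(a) × f(c) < 0, new interval: [0.430000, 0.630000]

After 2 iteration(s), the approximation is c_2 = 0.630000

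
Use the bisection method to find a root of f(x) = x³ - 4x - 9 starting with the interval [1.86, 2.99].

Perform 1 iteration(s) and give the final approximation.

f(x) = x³ - 4x - 9
Initial interval: [1.86, 2.99]

Iteration 1:
  c_1 = (1.860000 + 2.990000)/2 = 2.425000
  f(c_1) = f(2.425000) = -4.439484
  f(a) × f(c) ≥ 0, new interval: [2.425000, 2.990000]

After 1 iteration(s), the approximation is c_1 = 2.425000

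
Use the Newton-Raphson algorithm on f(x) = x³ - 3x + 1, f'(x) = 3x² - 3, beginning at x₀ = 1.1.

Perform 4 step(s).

f(x) = x³ - 3x + 1
f'(x) = 3x² - 3
x₀ = 1.1

Newton-Raphson formula: x_{n+1} = x_n - f(x_n)/f'(x_n)

Iteration 1:
  f(1.100000) = -0.969000
  f'(1.100000) = 0.630000
  x_1 = 1.100000 - (-0.969000)/0.630000 = 2.638095
Iteration 2:
  f(2.638095) = 11.445661
  f'(2.638095) = 17.878639
  x_2 = 2.638095 - 11.445661/17.878639 = 1.997909
Iteration 3:
  f(1.997909) = 2.981206
  f'(1.997909) = 8.974920
  x_3 = 1.997909 - 2.981206/8.974920 = 1.665738
Iteration 4:
  f(1.665738) = 0.624682
  f'(1.665738) = 5.324050
  x_4 = 1.665738 - 0.624682/5.324050 = 1.548406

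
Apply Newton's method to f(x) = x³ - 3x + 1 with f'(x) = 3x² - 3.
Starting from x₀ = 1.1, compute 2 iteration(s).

f(x) = x³ - 3x + 1
f'(x) = 3x² - 3
x₀ = 1.1

Newton-Raphson formula: x_{n+1} = x_n - f(x_n)/f'(x_n)

Iteration 1:
  f(1.100000) = -0.969000
  f'(1.100000) = 0.630000
  x_1 = 1.100000 - (-0.969000)/0.630000 = 2.638095
Iteration 2:
  f(2.638095) = 11.445661
  f'(2.638095) = 17.878639
  x_2 = 2.638095 - 11.445661/17.878639 = 1.997909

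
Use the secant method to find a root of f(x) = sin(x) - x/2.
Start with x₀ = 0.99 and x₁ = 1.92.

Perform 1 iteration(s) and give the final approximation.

f(x) = sin(x) - x/2
x₀ = 0.99, x₁ = 1.92

Secant formula: x_{n+1} = x_n - f(x_n)(x_n - x_{n-1})/(f(x_n) - f(x_{n-1}))

Iteration 1:
  f(0.990000) = 0.341026
  f(1.920000) = -0.020355
  x_2 = 1.920000 - (-0.020355)×(1.920000 - 0.990000)/(-0.020355 - 0.341026)
       = 1.867618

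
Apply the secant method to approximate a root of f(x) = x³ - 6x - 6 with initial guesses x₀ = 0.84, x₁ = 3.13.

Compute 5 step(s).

f(x) = x³ - 6x - 6
x₀ = 0.84, x₁ = 3.13

Secant formula: x_{n+1} = x_n - f(x_n)(x_n - x_{n-1})/(f(x_n) - f(x_{n-1}))

Iteration 1:
  f(0.840000) = -10.447296
  f(3.130000) = 5.884297
  x_2 = 3.130000 - 5.884297×(3.130000 - 0.840000)/(5.884297 - (-10.447296))
       = 2.304910
Iteration 2:
  f(3.130000) = 5.884297
  f(2.304910) = -7.584376
  x_3 = 2.304910 - (-7.584376)×(2.304910 - 3.130000)/(-7.584376 - 5.884297)
       = 2.769528
Iteration 3:
  f(2.304910) = -7.584376
  f(2.769528) = -1.374095
  x_4 = 2.769528 - (-1.374095)×(2.769528 - 2.304910)/(-1.374095 - (-7.584376))
       = 2.872330
Iteration 4:
  f(2.769528) = -1.374095
  f(2.872330) = 0.463551
  x_5 = 2.872330 - 0.463551×(2.872330 - 2.769528)/(0.463551 - (-1.374095))
       = 2.846398
Iteration 5:
  f(2.872330) = 0.463551
  f(2.846398) = -0.016921
  x_6 = 2.846398 - (-0.016921)×(2.846398 - 2.872330)/(-0.016921 - 0.463551)
       = 2.847311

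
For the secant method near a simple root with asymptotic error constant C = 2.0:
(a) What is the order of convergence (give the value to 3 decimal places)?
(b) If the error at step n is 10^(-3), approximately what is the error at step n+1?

(a) Secant method has superlinear convergence with order φ = (1+√5)/2 ≈ 1.618.
    This means |e_{n+1}| ≈ C|e_n|^1.618.

(b) With |e_n| = 10^(-3) and C = 2.0:
    |e_{n+1}| ≈ 2.0 × (10^(-3))^1.618 = 2.0 × 10^(-4.85)

(a) ≈ 1.618 (golden ratio); (b) |e_{n+1}| ≈ 2.799e-05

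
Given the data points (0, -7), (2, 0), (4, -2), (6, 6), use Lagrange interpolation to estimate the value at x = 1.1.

Lagrange interpolation formula:
P(x) = Σ yᵢ × Lᵢ(x)
where Lᵢ(x) = Π_{j≠i} (x - xⱼ)/(xᵢ - xⱼ)

L_0(1.1) = (1.1 - 2)/(0 - 2) × (1.1 - 4)/(0 - 4) × (1.1 - 6)/(0 - 6) = 0.266437
L_1(1.1) = (1.1 - 0)/(2 - 0) × (1.1 - 4)/(2 - 4) × (1.1 - 6)/(2 - 6) = 0.976938
L_2(1.1) = (1.1 - 0)/(4 - 0) × (1.1 - 2)/(4 - 2) × (1.1 - 6)/(4 - 6) = -0.303187
L_3(1.1) = (1.1 - 0)/(6 - 0) × (1.1 - 2)/(6 - 2) × (1.1 - 4)/(6 - 4) = 0.059812

P(1.1) = (-7)×L_0(1.1) + 0×L_1(1.1) + (-2)×L_2(1.1) + 6×L_3(1.1)
P(1.1) = -0.899813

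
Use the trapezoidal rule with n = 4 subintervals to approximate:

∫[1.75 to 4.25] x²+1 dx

f(x) = x²+1
a = 1.75, b = 4.25, n = 4
h = (b - a)/n = 0.625000

Trapezoidal rule: (h/2)[f(x₀) + 2f(x₁) + 2f(x₂) + ... + f(xₙ)]

x_0 = 1.7500, f(x_0) = 4.062500, coefficient = 1
x_1 = 2.3750, f(x_1) = 6.640625, coefficient = 2
x_2 = 3.0000, f(x_2) = 10.000000, coefficient = 2
x_3 = 3.6250, f(x_3) = 14.140625, coefficient = 2
x_4 = 4.2500, f(x_4) = 19.062500, coefficient = 1

I ≈ (0.625000/2) × 84.687500 = 26.464844
Exact value: 26.302083
Error: 0.162760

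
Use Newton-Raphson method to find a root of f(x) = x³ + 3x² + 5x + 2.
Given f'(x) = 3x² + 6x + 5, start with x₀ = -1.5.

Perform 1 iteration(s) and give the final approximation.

f(x) = x³ + 3x² + 5x + 2
f'(x) = 3x² + 6x + 5
x₀ = -1.5

Newton-Raphson formula: x_{n+1} = x_n - f(x_n)/f'(x_n)

Iteration 1:
  f(-1.500000) = -2.125000
  f'(-1.500000) = 2.750000
  x_1 = -1.500000 - (-2.125000)/2.750000 = -0.727273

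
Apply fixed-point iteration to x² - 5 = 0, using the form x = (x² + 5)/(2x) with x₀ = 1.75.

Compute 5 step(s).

Equation: x² - 5 = 0
Fixed-point form: x = (x² + 5)/(2x)
x₀ = 1.75

x_1 = g(1.750000) = 2.303571
x_2 = g(2.303571) = 2.237057
x_3 = g(2.237057) = 2.236068
x_4 = g(2.236068) = 2.236068
x_5 = g(2.236068) = 2.236068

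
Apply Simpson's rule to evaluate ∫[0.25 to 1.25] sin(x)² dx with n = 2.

f(x) = sin(x)²
a = 0.25, b = 1.25, n = 2
h = (b - a)/n = 0.500000

Simpson's rule: (h/3)[f(x₀) + 4f(x₁) + 2f(x₂) + ... + f(xₙ)]

x_0 = 0.2500, f(x_0) = 0.061209, coefficient = 1
x_1 = 0.7500, f(x_1) = 0.464631, coefficient = 4
x_2 = 1.2500, f(x_2) = 0.900572, coefficient = 1

I ≈ (0.500000/3) × 2.820306 = 0.470051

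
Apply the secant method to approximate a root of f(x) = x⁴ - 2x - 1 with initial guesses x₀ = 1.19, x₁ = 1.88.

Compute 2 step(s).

f(x) = x⁴ - 2x - 1
x₀ = 1.19, x₁ = 1.88

Secant formula: x_{n+1} = x_n - f(x_n)(x_n - x_{n-1})/(f(x_n) - f(x_{n-1}))

Iteration 1:
  f(1.190000) = -1.374661
  f(1.880000) = 7.731983
  x_2 = 1.880000 - 7.731983×(1.880000 - 1.190000)/(7.731983 - (-1.374661))
       = 1.294156
Iteration 2:
  f(1.880000) = 7.731983
  f(1.294156) = -0.783221
  x_3 = 1.294156 - (-0.783221)×(1.294156 - 1.880000)/(-0.783221 - 7.731983)
       = 1.348042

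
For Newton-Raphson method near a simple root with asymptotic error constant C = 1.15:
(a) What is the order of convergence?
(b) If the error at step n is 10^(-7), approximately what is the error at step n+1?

(a) Newton-Raphson has quadratic (order 2) convergence near simple roots.
    This means |e_{n+1}| ≈ C|e_n|².

(b) With |e_n| = 10^(-7) and C = 1.15:
    |e_{n+1}| ≈ 1.15 × (10^(-7))² = 1.15 × 10^(-14)

(a) 2 (quadratic); (b) |e_{n+1}| ≈ 1.150e-14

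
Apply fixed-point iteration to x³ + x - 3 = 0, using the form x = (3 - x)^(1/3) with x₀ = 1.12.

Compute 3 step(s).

Equation: x³ + x - 3 = 0
Fixed-point form: x = (3 - x)^(1/3)
x₀ = 1.12

x_1 = g(1.120000) = 1.234201
x_2 = g(1.234201) = 1.208687
x_3 = g(1.208687) = 1.214480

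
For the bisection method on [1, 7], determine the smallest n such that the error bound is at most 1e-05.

We need (b-a)/2^n ≤ 1e-05
(7 - 1)/2^n ≤ 1e-05
6/2^n ≤ 1e-05
2^n ≥ 600000
n ≥ log₂(600000) = 19.19
n ≥ 20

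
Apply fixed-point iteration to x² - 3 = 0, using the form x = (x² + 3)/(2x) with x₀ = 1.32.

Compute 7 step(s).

Equation: x² - 3 = 0
Fixed-point form: x = (x² + 3)/(2x)
x₀ = 1.32

x_1 = g(1.320000) = 1.796364
x_2 = g(1.796364) = 1.733202
x_3 = g(1.733202) = 1.732051
x_4 = g(1.732051) = 1.732051
x_5 = g(1.732051) = 1.732051
x_6 = g(1.732051) = 1.732051
x_7 = g(1.732051) = 1.732051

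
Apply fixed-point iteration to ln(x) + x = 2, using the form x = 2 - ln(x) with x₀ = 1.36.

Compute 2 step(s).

Equation: ln(x) + x = 2
Fixed-point form: x = 2 - ln(x)
x₀ = 1.36

x_1 = g(1.360000) = 1.692515
x_2 = g(1.692515) = 1.473784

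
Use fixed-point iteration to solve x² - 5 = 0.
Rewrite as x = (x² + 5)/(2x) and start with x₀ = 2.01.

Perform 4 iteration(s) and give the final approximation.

Equation: x² - 5 = 0
Fixed-point form: x = (x² + 5)/(2x)
x₀ = 2.01

x_1 = g(2.010000) = 2.248781
x_2 = g(2.248781) = 2.236104
x_3 = g(2.236104) = 2.236068
x_4 = g(2.236068) = 2.236068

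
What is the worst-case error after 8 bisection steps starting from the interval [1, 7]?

Bisection error bound: |error| ≤ (b-a)/2^n
|error| ≤ (7 - 1)/2^8 = 6/2^8
|error| ≤ 0.0234375000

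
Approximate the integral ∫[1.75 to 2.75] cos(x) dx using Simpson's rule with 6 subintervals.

f(x) = cos(x)
a = 1.75, b = 2.75, n = 6
h = (b - a)/n = 0.166667

Simpson's rule: (h/3)[f(x₀) + 4f(x₁) + 2f(x₂) + ... + f(xₙ)]

x_0 = 1.7500, f(x_0) = -0.178246, coefficient = 1
x_1 = 1.9167, f(x_1) = -0.339016, coefficient = 4
x_2 = 2.0833, f(x_2) = -0.490390, coefficient = 2
x_3 = 2.2500, f(x_3) = -0.628174, coefficient = 4
x_4 = 2.4167, f(x_4) = -0.748549, coefficient = 2
x_5 = 2.5833, f(x_5) = -0.848178, coefficient = 4
x_6 = 2.7500, f(x_6) = -0.924302, coefficient = 1

I ≈ (0.166667/3) × -10.841896 = -0.602328
Exact value: -0.602325
Error: 0.000003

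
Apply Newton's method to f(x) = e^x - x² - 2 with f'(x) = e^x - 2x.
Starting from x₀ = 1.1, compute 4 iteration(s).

f(x) = e^x - x² - 2
f'(x) = e^x - 2x
x₀ = 1.1

Newton-Raphson formula: x_{n+1} = x_n - f(x_n)/f'(x_n)

Iteration 1:
  f(1.100000) = -0.205834
  f'(1.100000) = 0.804166
  x_1 = 1.100000 - (-0.205834)/0.804166 = 1.355960
Iteration 2:
  f(1.355960) = 0.041856
  f'(1.355960) = 1.168564
  x_2 = 1.355960 - 0.041856/1.168564 = 1.320141
Iteration 3:
  f(1.320141) = 0.001177
  f'(1.320141) = 1.103667
  x_3 = 1.320141 - 0.001177/1.103667 = 1.319075
Iteration 4:
  f(1.319075) = 0.000001
  f'(1.319075) = 1.101810
  x_4 = 1.319075 - 0.000001/1.101810 = 1.319074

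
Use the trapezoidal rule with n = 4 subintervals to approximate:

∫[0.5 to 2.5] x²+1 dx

f(x) = x²+1
a = 0.5, b = 2.5, n = 4
h = (b - a)/n = 0.500000

Trapezoidal rule: (h/2)[f(x₀) + 2f(x₁) + 2f(x₂) + ... + f(xₙ)]

x_0 = 0.5000, f(x_0) = 1.250000, coefficient = 1
x_1 = 1.0000, f(x_1) = 2.000000, coefficient = 2
x_2 = 1.5000, f(x_2) = 3.250000, coefficient = 2
x_3 = 2.0000, f(x_3) = 5.000000, coefficient = 2
x_4 = 2.5000, f(x_4) = 7.250000, coefficient = 1

I ≈ (0.500000/2) × 29.000000 = 7.250000
Exact value: 7.166667
Error: 0.083333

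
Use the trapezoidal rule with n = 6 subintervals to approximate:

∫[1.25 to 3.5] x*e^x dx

f(x) = x*e^x
a = 1.25, b = 3.5, n = 6
h = (b - a)/n = 0.375000

Trapezoidal rule: (h/2)[f(x₀) + 2f(x₁) + 2f(x₂) + ... + f(xₙ)]

x_0 = 1.2500, f(x_0) = 4.362929, coefficient = 1
x_1 = 1.6250, f(x_1) = 8.252431, coefficient = 2
x_2 = 2.0000, f(x_2) = 14.778112, coefficient = 2
x_3 = 2.3750, f(x_3) = 25.533656, coefficient = 2
x_4 = 2.7500, f(x_4) = 43.017238, coefficient = 2
x_5 = 3.1250, f(x_5) = 71.124672, coefficient = 2
x_6 = 3.5000, f(x_6) = 115.904082, coefficient = 1

I ≈ (0.375000/2) × 445.679229 = 83.564855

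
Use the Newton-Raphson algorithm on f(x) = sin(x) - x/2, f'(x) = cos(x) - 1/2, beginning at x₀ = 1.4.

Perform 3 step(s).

f(x) = sin(x) - x/2
f'(x) = cos(x) - 1/2
x₀ = 1.4

Newton-Raphson formula: x_{n+1} = x_n - f(x_n)/f'(x_n)

Iteration 1:
  f(1.400000) = 0.285450
  f'(1.400000) = -0.330033
  x_1 = 1.400000 - 0.285450/(-0.330033) = 2.264913
Iteration 2:
  f(2.264913) = -0.363838
  f'(2.264913) = -1.139707
  x_2 = 2.264913 - (-0.363838)/(-1.139707) = 1.945675
Iteration 3:
  f(1.945675) = -0.042286
  f'(1.945675) = -0.866160
  x_3 = 1.945675 - (-0.042286)/(-0.866160) = 1.896856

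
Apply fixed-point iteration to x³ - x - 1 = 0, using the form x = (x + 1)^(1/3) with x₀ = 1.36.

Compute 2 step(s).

Equation: x³ - x - 1 = 0
Fixed-point form: x = (x + 1)^(1/3)
x₀ = 1.36

x_1 = g(1.360000) = 1.331386
x_2 = g(1.331386) = 1.325983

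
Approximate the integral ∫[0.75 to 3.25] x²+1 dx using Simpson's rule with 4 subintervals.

f(x) = x²+1
a = 0.75, b = 3.25, n = 4
h = (b - a)/n = 0.625000

Simpson's rule: (h/3)[f(x₀) + 4f(x₁) + 2f(x₂) + ... + f(xₙ)]

x_0 = 0.7500, f(x_0) = 1.562500, coefficient = 1
x_1 = 1.3750, f(x_1) = 2.890625, coefficient = 4
x_2 = 2.0000, f(x_2) = 5.000000, coefficient = 2
x_3 = 2.6250, f(x_3) = 7.890625, coefficient = 4
x_4 = 3.2500, f(x_4) = 11.562500, coefficient = 1

I ≈ (0.625000/3) × 66.250000 = 13.802083
Exact value: 13.802083
Error: 0.000000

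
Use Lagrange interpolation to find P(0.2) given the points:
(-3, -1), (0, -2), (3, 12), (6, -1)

Lagrange interpolation formula:
P(x) = Σ yᵢ × Lᵢ(x)
where Lᵢ(x) = Π_{j≠i} (x - xⱼ)/(xᵢ - xⱼ)

L_0(0.2) = (0.2 - 0)/(-3 - 0) × (0.2 - 3)/(-3 - 3) × (0.2 - 6)/(-3 - 6) = -0.020049
L_1(0.2) = (0.2 - (-3))/(0 - (-3)) × (0.2 - 3)/(0 - 3) × (0.2 - 6)/(0 - 6) = 0.962370
L_2(0.2) = (0.2 - (-3))/(3 - (-3)) × (0.2 - 0)/(3 - 0) × (0.2 - 6)/(3 - 6) = 0.068741
L_3(0.2) = (0.2 - (-3))/(6 - (-3)) × (0.2 - 0)/(6 - 0) × (0.2 - 3)/(6 - 3) = -0.011062

P(0.2) = (-1)×L_0(0.2) + (-2)×L_1(0.2) + 12×L_2(0.2) + (-1)×L_3(0.2)
P(0.2) = -1.068741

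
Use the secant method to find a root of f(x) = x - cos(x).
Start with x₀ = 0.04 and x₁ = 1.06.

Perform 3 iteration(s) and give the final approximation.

f(x) = x - cos(x)
x₀ = 0.04, x₁ = 1.06

Secant formula: x_{n+1} = x_n - f(x_n)(x_n - x_{n-1})/(f(x_n) - f(x_{n-1}))

Iteration 1:
  f(0.040000) = -0.959200
  f(1.060000) = 0.571128
  x_2 = 1.060000 - 0.571128×(1.060000 - 0.040000)/(0.571128 - (-0.959200))
       = 0.679330
Iteration 2:
  f(1.060000) = 0.571128
  f(0.679330) = -0.098664
  x_3 = 0.679330 - (-0.098664)×(0.679330 - 1.060000)/(-0.098664 - 0.571128)
       = 0.735405
Iteration 3:
  f(0.679330) = -0.098664
  f(0.735405) = -0.006155
  x_4 = 0.735405 - (-0.006155)×(0.735405 - 0.679330)/(-0.006155 - (-0.098664))
       = 0.739135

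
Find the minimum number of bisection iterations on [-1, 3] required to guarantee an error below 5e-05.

We need (b-a)/2^n ≤ 5e-05
(3 - (-1))/2^n ≤ 5e-05
4/2^n ≤ 5e-05
2^n ≥ 80000
n ≥ log₂(80000) = 16.29
n ≥ 17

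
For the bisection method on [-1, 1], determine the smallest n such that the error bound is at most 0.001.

We need (b-a)/2^n ≤ 0.001
(1 - (-1))/2^n ≤ 0.001
2/2^n ≤ 0.001
2^n ≥ 2000
n ≥ log₂(2000) = 10.97
n ≥ 11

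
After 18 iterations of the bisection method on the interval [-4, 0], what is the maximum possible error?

Bisection error bound: |error| ≤ (b-a)/2^n
|error| ≤ (0 - (-4))/2^18 = 4/2^18
|error| ≤ 0.0000152588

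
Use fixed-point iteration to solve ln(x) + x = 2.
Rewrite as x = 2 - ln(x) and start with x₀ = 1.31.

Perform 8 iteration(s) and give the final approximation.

Equation: ln(x) + x = 2
Fixed-point form: x = 2 - ln(x)
x₀ = 1.31

x_1 = g(1.310000) = 1.729973
x_2 = g(1.729973) = 1.451894
x_3 = g(1.451894) = 1.627131
x_4 = g(1.627131) = 1.513182
x_5 = g(1.513182) = 1.585785
x_6 = g(1.585785) = 1.538920
x_7 = g(1.538920) = 1.568919
x_8 = g(1.568919) = 1.549613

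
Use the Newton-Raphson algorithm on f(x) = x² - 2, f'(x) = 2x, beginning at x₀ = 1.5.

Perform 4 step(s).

f(x) = x² - 2
f'(x) = 2x
x₀ = 1.5

Newton-Raphson formula: x_{n+1} = x_n - f(x_n)/f'(x_n)

Iteration 1:
  f(1.500000) = 0.250000
  f'(1.500000) = 3.000000
  x_1 = 1.500000 - 0.250000/3.000000 = 1.416667
Iteration 2:
  f(1.416667) = 0.006944
  f'(1.416667) = 2.833333
  x_2 = 1.416667 - 0.006944/2.833333 = 1.414216
Iteration 3:
  f(1.414216) = 0.000006
  f'(1.414216) = 2.828431
  x_3 = 1.414216 - 0.000006/2.828431 = 1.414214
Iteration 4:
  f(1.414214) = 0.000000
  f'(1.414214) = 2.828427
  x_4 = 1.414214 - 0.000000/2.828427 = 1.414214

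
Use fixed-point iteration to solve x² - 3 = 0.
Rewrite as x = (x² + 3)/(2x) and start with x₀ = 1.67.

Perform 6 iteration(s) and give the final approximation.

Equation: x² - 3 = 0
Fixed-point form: x = (x² + 3)/(2x)
x₀ = 1.67

x_1 = g(1.670000) = 1.733204
x_2 = g(1.733204) = 1.732051
x_3 = g(1.732051) = 1.732051
x_4 = g(1.732051) = 1.732051
x_5 = g(1.732051) = 1.732051
x_6 = g(1.732051) = 1.732051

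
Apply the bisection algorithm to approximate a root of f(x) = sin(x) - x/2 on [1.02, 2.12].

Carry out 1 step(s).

f(x) = sin(x) - x/2
Initial interval: [1.02, 2.12]

Iteration 1:
  c_1 = (1.020000 + 2.120000)/2 = 1.570000
  f(c_1) = f(1.570000) = 0.215000
  f(a) × f(c) ≥ 0, new interval: [1.570000, 2.120000]

After 1 iteration(s), the approximation is c_1 = 1.570000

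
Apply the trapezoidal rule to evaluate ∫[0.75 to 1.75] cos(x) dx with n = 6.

f(x) = cos(x)
a = 0.75, b = 1.75, n = 6
h = (b - a)/n = 0.166667

Trapezoidal rule: (h/2)[f(x₀) + 2f(x₁) + 2f(x₂) + ... + f(xₙ)]

x_0 = 0.7500, f(x_0) = 0.731689, coefficient = 1
x_1 = 0.9167, f(x_1) = 0.608469, coefficient = 2
x_2 = 1.0833, f(x_2) = 0.468386, coefficient = 2
x_3 = 1.2500, f(x_3) = 0.315322, coefficient = 2
x_4 = 1.4167, f(x_4) = 0.153520, coefficient = 2
x_5 = 1.5833, f(x_5) = -0.012537, coefficient = 2
x_6 = 1.7500, f(x_6) = -0.178246, coefficient = 1

I ≈ (0.166667/2) × 3.619764 = 0.301647
Exact value: 0.302347
Error: 0.000700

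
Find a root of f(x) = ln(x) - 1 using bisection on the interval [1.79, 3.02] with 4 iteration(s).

f(x) = ln(x) - 1
Initial interval: [1.79, 3.02]

Iteration 1:
  c_1 = (1.790000 + 3.020000)/2 = 2.405000
  f(c_1) = f(2.405000) = -0.122450
  f(a) × f(c) ≥ 0, new interval: [2.405000, 3.020000]
Iteration 2:
  c_2 = (2.405000 + 3.020000)/2 = 2.712500
  f(c_2) = f(2.712500) = -0.002129
  f(a) × f(c) ≥ 0, new interval: [2.712500, 3.020000]
Iteration 3:
  c_3 = (2.712500 + 3.020000)/2 = 2.866250
  f(c_3) = f(2.866250) = 0.053005
  f(a) × f(c) < 0, new interval: [2.712500, 2.866250]
Iteration 4:
  c_4 = (2.712500 + 2.866250)/2 = 2.789375
  f(c_4) = f(2.789375) = 0.025818
  f(a) × f(c) < 0, new interval: [2.712500, 2.789375]

After 4 iteration(s), the approximation is c_4 = 2.789375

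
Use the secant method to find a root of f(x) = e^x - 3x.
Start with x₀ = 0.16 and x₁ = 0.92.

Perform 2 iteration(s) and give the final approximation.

f(x) = e^x - 3x
x₀ = 0.16, x₁ = 0.92

Secant formula: x_{n+1} = x_n - f(x_n)(x_n - x_{n-1})/(f(x_n) - f(x_{n-1}))

Iteration 1:
  f(0.160000) = 0.693511
  f(0.920000) = -0.250710
  x_2 = 0.920000 - (-0.250710)×(0.920000 - 0.160000)/(-0.250710 - 0.693511)
       = 0.718205
Iteration 2:
  f(0.920000) = -0.250710
  f(0.718205) = -0.103866
  x_3 = 0.718205 - (-0.103866)×(0.718205 - 0.920000)/(-0.103866 - (-0.250710))
       = 0.575470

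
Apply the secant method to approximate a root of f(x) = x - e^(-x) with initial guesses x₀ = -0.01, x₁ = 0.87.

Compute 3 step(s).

f(x) = x - e^(-x)
x₀ = -0.01, x₁ = 0.87

Secant formula: x_{n+1} = x_n - f(x_n)(x_n - x_{n-1})/(f(x_n) - f(x_{n-1}))

Iteration 1:
  f(-0.010000) = -1.020050
  f(0.870000) = 0.451048
  x_2 = 0.870000 - 0.451048×(0.870000 - (-0.010000))/(0.451048 - (-1.020050))
       = 0.600186
Iteration 2:
  f(0.870000) = 0.451048
  f(0.600186) = 0.051477
  x_3 = 0.600186 - 0.051477×(0.600186 - 0.870000)/(0.051477 - 0.451048)
       = 0.565426
Iteration 3:
  f(0.600186) = 0.051477
  f(0.565426) = -0.002692
  x_4 = 0.565426 - (-0.002692)×(0.565426 - 0.600186)/(-0.002692 - 0.051477)
       = 0.567154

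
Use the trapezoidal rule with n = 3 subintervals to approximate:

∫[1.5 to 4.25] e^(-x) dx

f(x) = e^(-x)
a = 1.5, b = 4.25, n = 3
h = (b - a)/n = 0.916667

Trapezoidal rule: (h/2)[f(x₀) + 2f(x₁) + 2f(x₂) + ... + f(xₙ)]

x_0 = 1.5000, f(x_0) = 0.223130, coefficient = 1
x_1 = 2.4167, f(x_1) = 0.089219, coefficient = 2
x_2 = 3.3333, f(x_2) = 0.035674, coefficient = 2
x_3 = 4.2500, f(x_3) = 0.014264, coefficient = 1

I ≈ (0.916667/2) × 0.487179 = 0.223291
Exact value: 0.208866
Error: 0.014425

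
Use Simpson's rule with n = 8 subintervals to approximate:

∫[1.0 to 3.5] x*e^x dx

f(x) = x*e^x
a = 1.0, b = 3.5, n = 8
h = (b - a)/n = 0.312500

Simpson's rule: (h/3)[f(x₀) + 4f(x₁) + 2f(x₂) + ... + f(xₙ)]

x_0 = 1.0000, f(x_0) = 2.718282, coefficient = 1
x_1 = 1.3125, f(x_1) = 4.876529, coefficient = 4
x_2 = 1.6250, f(x_2) = 8.252431, coefficient = 2
x_3 = 1.9375, f(x_3) = 13.448916, coefficient = 4
x_4 = 2.2500, f(x_4) = 21.347406, coefficient = 2
x_5 = 2.5625, f(x_5) = 33.231006, coefficient = 4
x_6 = 2.8750, f(x_6) = 50.960594, coefficient = 2
x_7 = 3.1875, f(x_7) = 77.226056, coefficient = 4
x_8 = 3.5000, f(x_8) = 115.904082, coefficient = 1

I ≈ (0.312500/3) × 794.873250 = 82.799297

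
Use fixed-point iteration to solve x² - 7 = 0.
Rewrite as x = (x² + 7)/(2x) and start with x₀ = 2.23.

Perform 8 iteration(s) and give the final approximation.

Equation: x² - 7 = 0
Fixed-point form: x = (x² + 7)/(2x)
x₀ = 2.23

x_1 = g(2.230000) = 2.684507
x_2 = g(2.684507) = 2.646031
x_3 = g(2.646031) = 2.645751
x_4 = g(2.645751) = 2.645751
x_5 = g(2.645751) = 2.645751
x_6 = g(2.645751) = 2.645751
x_7 = g(2.645751) = 2.645751
x_8 = g(2.645751) = 2.645751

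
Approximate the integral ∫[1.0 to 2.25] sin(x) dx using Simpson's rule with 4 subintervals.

f(x) = sin(x)
a = 1.0, b = 2.25, n = 4
h = (b - a)/n = 0.312500

Simpson's rule: (h/3)[f(x₀) + 4f(x₁) + 2f(x₂) + ... + f(xₙ)]

x_0 = 1.0000, f(x_0) = 0.841471, coefficient = 1
x_1 = 1.3125, f(x_1) = 0.966827, coefficient = 4
x_2 = 1.6250, f(x_2) = 0.998531, coefficient = 2
x_3 = 1.9375, f(x_3) = 0.933514, coefficient = 4
x_4 = 2.2500, f(x_4) = 0.778073, coefficient = 1

I ≈ (0.312500/3) × 11.217970 = 1.168539
Exact value: 1.168476
Error: 0.000063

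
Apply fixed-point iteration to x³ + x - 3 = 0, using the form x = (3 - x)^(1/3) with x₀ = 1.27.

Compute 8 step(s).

Equation: x³ + x - 3 = 0
Fixed-point form: x = (3 - x)^(1/3)
x₀ = 1.27

x_1 = g(1.270000) = 1.200463
x_2 = g(1.200463) = 1.216336
x_3 = g(1.216336) = 1.212749
x_4 = g(1.212749) = 1.213562
x_5 = g(1.213562) = 1.213378
x_6 = g(1.213378) = 1.213419
x_7 = g(1.213419) = 1.213410
x_8 = g(1.213410) = 1.213412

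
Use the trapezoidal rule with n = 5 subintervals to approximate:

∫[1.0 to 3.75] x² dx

f(x) = x²
a = 1.0, b = 3.75, n = 5
h = (b - a)/n = 0.550000

Trapezoidal rule: (h/2)[f(x₀) + 2f(x₁) + 2f(x₂) + ... + f(xₙ)]

x_0 = 1.0000, f(x_0) = 1.000000, coefficient = 1
x_1 = 1.5500, f(x_1) = 2.402500, coefficient = 2
x_2 = 2.1000, f(x_2) = 4.410000, coefficient = 2
x_3 = 2.6500, f(x_3) = 7.022500, coefficient = 2
x_4 = 3.2000, f(x_4) = 10.240000, coefficient = 2
x_5 = 3.7500, f(x_5) = 14.062500, coefficient = 1

I ≈ (0.550000/2) × 63.212500 = 17.383438
Exact value: 17.244792
Error: 0.138646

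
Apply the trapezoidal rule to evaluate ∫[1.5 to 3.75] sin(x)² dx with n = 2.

f(x) = sin(x)²
a = 1.5, b = 3.75, n = 2
h = (b - a)/n = 1.125000

Trapezoidal rule: (h/2)[f(x₀) + 2f(x₁) + 2f(x₂) + ... + f(xₙ)]

x_0 = 1.5000, f(x_0) = 0.994996, coefficient = 1
x_1 = 2.6250, f(x_1) = 0.243957, coefficient = 2
x_2 = 3.7500, f(x_2) = 0.326682, coefficient = 1

I ≈ (1.125000/2) × 1.809593 = 1.017896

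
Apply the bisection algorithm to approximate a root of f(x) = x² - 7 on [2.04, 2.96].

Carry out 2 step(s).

f(x) = x² - 7
Initial interval: [2.04, 2.96]

Iteration 1:
  c_1 = (2.040000 + 2.960000)/2 = 2.500000
  f(c_1) = f(2.500000) = -0.750000
  f(a) × f(c) ≥ 0, new interval: [2.500000, 2.960000]
Iteration 2:
  c_2 = (2.500000 + 2.960000)/2 = 2.730000
  f(c_2) = f(2.730000) = 0.452900
  f(a) × f(c) < 0, new interval: [2.500000, 2.730000]

After 2 iteration(s), the approximation is c_2 = 2.730000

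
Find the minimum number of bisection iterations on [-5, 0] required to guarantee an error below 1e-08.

We need (b-a)/2^n ≤ 1e-08
(0 - (-5))/2^n ≤ 1e-08
5/2^n ≤ 1e-08
2^n ≥ 500000000
n ≥ log₂(500000000) = 28.90
n ≥ 29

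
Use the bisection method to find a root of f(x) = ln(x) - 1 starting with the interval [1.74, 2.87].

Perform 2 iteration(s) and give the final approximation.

f(x) = ln(x) - 1
Initial interval: [1.74, 2.87]

Iteration 1:
  c_1 = (1.740000 + 2.870000)/2 = 2.305000
  f(c_1) = f(2.305000) = -0.164919
  f(a) × f(c) ≥ 0, new interval: [2.305000, 2.870000]
Iteration 2:
  c_2 = (2.305000 + 2.870000)/2 = 2.587500
  f(c_2) = f(2.587500) = -0.049308
  f(a) × f(c) ≥ 0, new interval: [2.587500, 2.870000]

After 2 iteration(s), the approximation is c_2 = 2.587500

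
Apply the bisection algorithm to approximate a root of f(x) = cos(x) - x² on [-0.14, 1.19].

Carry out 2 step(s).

f(x) = cos(x) - x²
Initial interval: [-0.14, 1.19]

Iteration 1:
  c_1 = (-0.140000 + 1.190000)/2 = 0.525000
  f(c_1) = f(0.525000) = 0.589699
  f(a) × f(c) ≥ 0, new interval: [0.525000, 1.190000]
Iteration 2:
  c_2 = (0.525000 + 1.190000)/2 = 0.857500
  f(c_2) = f(0.857500) = -0.080976
  f(a) × f(c) < 0, new interval: [0.525000, 0.857500]

After 2 iteration(s), the approximation is c_2 = 0.857500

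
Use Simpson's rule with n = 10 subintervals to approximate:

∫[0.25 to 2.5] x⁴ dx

f(x) = x⁴
a = 0.25, b = 2.5, n = 10
h = (b - a)/n = 0.225000

Simpson's rule: (h/3)[f(x₀) + 4f(x₁) + 2f(x₂) + ... + f(xₙ)]

x_0 = 0.2500, f(x_0) = 0.003906, coefficient = 1
x_1 = 0.4750, f(x_1) = 0.050907, coefficient = 4
x_2 = 0.7000, f(x_2) = 0.240100, coefficient = 2
x_3 = 0.9250, f(x_3) = 0.732094, coefficient = 4
x_4 = 1.1500, f(x_4) = 1.749006, coefficient = 2
x_5 = 1.3750, f(x_5) = 3.574463, coefficient = 4
x_6 = 1.6000, f(x_6) = 6.553600, coefficient = 2
x_7 = 1.8250, f(x_7) = 11.093063, coefficient = 4
x_8 = 2.0500, f(x_8) = 17.661006, coefficient = 2
x_9 = 2.2750, f(x_9) = 26.787094, coefficient = 4
x_10 = 2.5000, f(x_10) = 39.062500, coefficient = 1

I ≈ (0.225000/3) × 260.424314 = 19.531824
Exact value: 19.531055
Error: 0.000769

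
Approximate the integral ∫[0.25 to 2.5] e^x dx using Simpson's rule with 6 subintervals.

f(x) = e^x
a = 0.25, b = 2.5, n = 6
h = (b - a)/n = 0.375000

Simpson's rule: (h/3)[f(x₀) + 4f(x₁) + 2f(x₂) + ... + f(xₙ)]

x_0 = 0.2500, f(x_0) = 1.284025, coefficient = 1
x_1 = 0.6250, f(x_1) = 1.868246, coefficient = 4
x_2 = 1.0000, f(x_2) = 2.718282, coefficient = 2
x_3 = 1.3750, f(x_3) = 3.955077, coefficient = 4
x_4 = 1.7500, f(x_4) = 5.754603, coefficient = 2
x_5 = 2.1250, f(x_5) = 8.372897, coefficient = 4
x_6 = 2.5000, f(x_6) = 12.182494, coefficient = 1

I ≈ (0.375000/3) × 87.197169 = 10.899646
Exact value: 10.898469
Error: 0.001178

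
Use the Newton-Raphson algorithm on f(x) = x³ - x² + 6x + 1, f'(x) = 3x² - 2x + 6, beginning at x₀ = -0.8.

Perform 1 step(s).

f(x) = x³ - x² + 6x + 1
f'(x) = 3x² - 2x + 6
x₀ = -0.8

Newton-Raphson formula: x_{n+1} = x_n - f(x_n)/f'(x_n)

Iteration 1:
  f(-0.800000) = -4.952000
  f'(-0.800000) = 9.520000
  x_1 = -0.800000 - (-4.952000)/9.520000 = -0.279832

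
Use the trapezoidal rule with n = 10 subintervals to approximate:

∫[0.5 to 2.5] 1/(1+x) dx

f(x) = 1/(1+x)
a = 0.5, b = 2.5, n = 10
h = (b - a)/n = 0.200000

Trapezoidal rule: (h/2)[f(x₀) + 2f(x₁) + 2f(x₂) + ... + f(xₙ)]

x_0 = 0.5000, f(x_0) = 0.666667, coefficient = 1
x_1 = 0.7000, f(x_1) = 0.588235, coefficient = 2
x_2 = 0.9000, f(x_2) = 0.526316, coefficient = 2
x_3 = 1.1000, f(x_3) = 0.476190, coefficient = 2
x_4 = 1.3000, f(x_4) = 0.434783, coefficient = 2
x_5 = 1.5000, f(x_5) = 0.400000, coefficient = 2
x_6 = 1.7000, f(x_6) = 0.370370, coefficient = 2
x_7 = 1.9000, f(x_7) = 0.344828, coefficient = 2
x_8 = 2.1000, f(x_8) = 0.322581, coefficient = 2
x_9 = 2.3000, f(x_9) = 0.303030, coefficient = 2
x_10 = 2.5000, f(x_10) = 0.285714, coefficient = 1

I ≈ (0.200000/2) × 8.485047 = 0.848505
Exact value: 0.847298
Error: 0.001207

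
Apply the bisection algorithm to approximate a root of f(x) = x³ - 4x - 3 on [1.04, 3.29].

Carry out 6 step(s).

f(x) = x³ - 4x - 3
Initial interval: [1.04, 3.29]

Iteration 1:
  c_1 = (1.040000 + 3.290000)/2 = 2.165000
  f(c_1) = f(2.165000) = -1.512158
  f(a) × f(c) ≥ 0, new interval: [2.165000, 3.290000]
Iteration 2:
  c_2 = (2.165000 + 3.290000)/2 = 2.727500
  f(c_2) = f(2.727500) = 6.380571
  f(a) × f(c) < 0, new interval: [2.165000, 2.727500]
Iteration 3:
  c_3 = (2.165000 + 2.727500)/2 = 2.446250
  f(c_3) = f(2.446250) = 1.853700
  f(a) × f(c) < 0, new interval: [2.165000, 2.446250]
Iteration 4:
  c_4 = (2.165000 + 2.446250)/2 = 2.305625
  f(c_4) = f(2.305625) = 0.033987
  f(a) × f(c) < 0, new interval: [2.165000, 2.305625]
Iteration 5:
  c_5 = (2.165000 + 2.305625)/2 = 2.235313
  f(c_5) = f(2.235313) = -0.772238
  f(a) × f(c) ≥ 0, new interval: [2.235313, 2.305625]
Iteration 6:
  c_6 = (2.235313 + 2.305625)/2 = 2.270469
  f(c_6) = f(2.270469) = -0.377544
  f(a) × f(c) ≥ 0, new interval: [2.270469, 2.305625]

After 6 iteration(s), the approximation is c_6 = 2.270469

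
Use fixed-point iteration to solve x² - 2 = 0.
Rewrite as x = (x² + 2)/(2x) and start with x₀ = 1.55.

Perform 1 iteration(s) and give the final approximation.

Equation: x² - 2 = 0
Fixed-point form: x = (x² + 2)/(2x)
x₀ = 1.55

x_1 = g(1.550000) = 1.420161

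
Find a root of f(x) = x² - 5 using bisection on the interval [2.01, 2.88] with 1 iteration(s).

f(x) = x² - 5
Initial interval: [2.01, 2.88]

Iteration 1:
  c_1 = (2.010000 + 2.880000)/2 = 2.445000
  f(c_1) = f(2.445000) = 0.978025
  f(a) × f(c) < 0, new interval: [2.010000, 2.445000]

After 1 iteration(s), the approximation is c_1 = 2.445000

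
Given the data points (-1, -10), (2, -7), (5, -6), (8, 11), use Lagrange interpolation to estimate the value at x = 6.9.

Lagrange interpolation formula:
P(x) = Σ yᵢ × Lᵢ(x)
where Lᵢ(x) = Π_{j≠i} (x - xⱼ)/(xᵢ - xⱼ)

L_0(6.9) = (6.9 - 2)/(-1 - 2) × (6.9 - 5)/(-1 - 5) × (6.9 - 8)/(-1 - 8) = 0.063216
L_1(6.9) = (6.9 - (-1))/(2 - (-1)) × (6.9 - 5)/(2 - 5) × (6.9 - 8)/(2 - 8) = -0.305759
L_2(6.9) = (6.9 - (-1))/(5 - (-1)) × (6.9 - 2)/(5 - 2) × (6.9 - 8)/(5 - 8) = 0.788537
L_3(6.9) = (6.9 - (-1))/(8 - (-1)) × (6.9 - 2)/(8 - 2) × (6.9 - 5)/(8 - 5) = 0.454006

P(6.9) = (-10)×L_0(6.9) + (-7)×L_1(6.9) + (-6)×L_2(6.9) + 11×L_3(6.9)
P(6.9) = 1.771000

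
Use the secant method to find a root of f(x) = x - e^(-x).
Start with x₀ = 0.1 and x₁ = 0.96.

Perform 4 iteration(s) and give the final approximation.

f(x) = x - e^(-x)
x₀ = 0.1, x₁ = 0.96

Secant formula: x_{n+1} = x_n - f(x_n)(x_n - x_{n-1})/(f(x_n) - f(x_{n-1}))

Iteration 1:
  f(0.100000) = -0.804837
  f(0.960000) = 0.577107
  x_2 = 0.960000 - 0.577107×(0.960000 - 0.100000)/(0.577107 - (-0.804837))
       = 0.600860
Iteration 2:
  f(0.960000) = 0.577107
  f(0.600860) = 0.052520
  x_3 = 0.600860 - 0.052520×(0.600860 - 0.960000)/(0.052520 - 0.577107)
       = 0.564904
Iteration 3:
  f(0.600860) = 0.052520
  f(0.564904) = -0.003511
  x_4 = 0.564904 - (-0.003511)×(0.564904 - 0.600860)/(-0.003511 - 0.052520)
       = 0.567157
Iteration 4:
  f(0.564904) = -0.003511
  f(0.567157) = 0.000021
  x_5 = 0.567157 - 0.000021×(0.567157 - 0.564904)/(0.000021 - (-0.003511))
       = 0.567143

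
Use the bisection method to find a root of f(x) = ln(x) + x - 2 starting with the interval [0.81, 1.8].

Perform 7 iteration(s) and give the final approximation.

f(x) = ln(x) + x - 2
Initial interval: [0.81, 1.8]

Iteration 1:
  c_1 = (0.810000 + 1.800000)/2 = 1.305000
  f(c_1) = f(1.305000) = -0.428797
  f(a) × f(c) ≥ 0, new interval: [1.305000, 1.800000]
Iteration 2:
  c_2 = (1.305000 + 1.800000)/2 = 1.552500
  f(c_2) = f(1.552500) = -0.007633
  f(a) × f(c) ≥ 0, new interval: [1.552500, 1.800000]
Iteration 3:
  c_3 = (1.552500 + 1.800000)/2 = 1.676250
  f(c_3) = f(1.676250) = 0.192809
  f(a) × f(c) < 0, new interval: [1.552500, 1.676250]
Iteration 4:
  c_4 = (1.552500 + 1.676250)/2 = 1.614375
  f(c_4) = f(1.614375) = 0.093323
  f(a) × f(c) < 0, new interval: [1.552500, 1.614375]
Iteration 5:
  c_5 = (1.552500 + 1.614375)/2 = 1.583438
  f(c_5) = f(1.583438) = 0.043036
  f(a) × f(c) < 0, new interval: [1.552500, 1.583438]
Iteration 6:
  c_6 = (1.552500 + 1.583438)/2 = 1.567969
  f(c_6) = f(1.567969) = 0.017750
  f(a) × f(c) < 0, new interval: [1.552500, 1.567969]
Iteration 7:
  c_7 = (1.552500 + 1.567969)/2 = 1.560234
  f(c_7) = f(1.560234) = 0.005070
  f(a) × f(c) < 0, new interval: [1.552500, 1.560234]

After 7 iteration(s), the approximation is c_7 = 1.560234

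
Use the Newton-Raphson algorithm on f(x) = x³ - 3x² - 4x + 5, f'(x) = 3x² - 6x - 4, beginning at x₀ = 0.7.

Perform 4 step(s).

f(x) = x³ - 3x² - 4x + 5
f'(x) = 3x² - 6x - 4
x₀ = 0.7

Newton-Raphson formula: x_{n+1} = x_n - f(x_n)/f'(x_n)

Iteration 1:
  f(0.700000) = 1.073000
  f'(0.700000) = -6.730000
  x_1 = 0.700000 - 1.073000/(-6.730000) = 0.859435
Iteration 2:
  f(0.859435) = -0.018825
  f'(0.859435) = -6.940725
  x_2 = 0.859435 - (-0.018825)/(-6.940725) = 0.856723
Iteration 3:
  f(0.856723) = -0.000003
  f'(0.856723) = -6.938415
  x_3 = 0.856723 - (-0.000003)/(-6.938415) = 0.856723
Iteration 4:
  f(0.856723) = 0.000000
  f'(0.856723) = -6.938415
  x_4 = 0.856723 - 0.000000/(-6.938415) = 0.856723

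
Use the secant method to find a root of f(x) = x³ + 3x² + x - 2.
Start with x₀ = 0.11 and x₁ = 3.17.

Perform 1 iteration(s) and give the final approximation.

f(x) = x³ + 3x² + x - 2
x₀ = 0.11, x₁ = 3.17

Secant formula: x_{n+1} = x_n - f(x_n)(x_n - x_{n-1})/(f(x_n) - f(x_{n-1}))

Iteration 1:
  f(0.110000) = -1.852369
  f(3.170000) = 63.171713
  x_2 = 3.170000 - 63.171713×(3.170000 - 0.110000)/(63.171713 - (-1.852369))
       = 0.197172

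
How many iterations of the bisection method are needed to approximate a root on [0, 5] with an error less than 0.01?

We need (b-a)/2^n ≤ 0.01
(5 - 0)/2^n ≤ 0.01
5/2^n ≤ 0.01
2^n ≥ 500
n ≥ log₂(500) = 8.97
n ≥ 9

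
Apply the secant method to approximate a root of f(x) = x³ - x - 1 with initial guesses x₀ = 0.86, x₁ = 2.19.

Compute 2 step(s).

f(x) = x³ - x - 1
x₀ = 0.86, x₁ = 2.19

Secant formula: x_{n+1} = x_n - f(x_n)(x_n - x_{n-1})/(f(x_n) - f(x_{n-1}))

Iteration 1:
  f(0.860000) = -1.223944
  f(2.190000) = 7.313459
  x_2 = 2.190000 - 7.313459×(2.190000 - 0.860000)/(7.313459 - (-1.223944))
       = 1.050672
Iteration 2:
  f(2.190000) = 7.313459
  f(1.050672) = -0.890822
  x_3 = 1.050672 - (-0.890822)×(1.050672 - 2.190000)/(-0.890822 - 7.313459)
       = 1.174381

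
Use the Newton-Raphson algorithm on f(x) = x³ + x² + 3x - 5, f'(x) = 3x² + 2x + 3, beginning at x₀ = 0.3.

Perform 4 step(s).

f(x) = x³ + x² + 3x - 5
f'(x) = 3x² + 2x + 3
x₀ = 0.3

Newton-Raphson formula: x_{n+1} = x_n - f(x_n)/f'(x_n)

Iteration 1:
  f(0.300000) = -3.983000
  f'(0.300000) = 3.870000
  x_1 = 0.300000 - (-3.983000)/3.870000 = 1.329199
Iteration 2:
  f(1.329199) = 3.102756
  f'(1.329199) = 10.958708
  x_2 = 1.329199 - 3.102756/10.958708 = 1.046067
Iteration 3:
  f(1.046067) = 0.377126
  f'(1.046067) = 8.374906
  x_3 = 1.046067 - 0.377126/8.374906 = 1.001037
Iteration 4:
  f(1.001037) = 0.008300
  f'(1.001037) = 8.008299
  x_4 = 1.001037 - 0.008300/8.008299 = 1.000001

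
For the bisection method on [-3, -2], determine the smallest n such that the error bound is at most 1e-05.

We need (b-a)/2^n ≤ 1e-05
(-2 - (-3))/2^n ≤ 1e-05
1/2^n ≤ 1e-05
2^n ≥ 100000
n ≥ log₂(100000) = 16.61
n ≥ 17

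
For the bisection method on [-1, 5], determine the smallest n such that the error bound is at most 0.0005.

We need (b-a)/2^n ≤ 0.0005
(5 - (-1))/2^n ≤ 0.0005
6/2^n ≤ 0.0005
2^n ≥ 12000
n ≥ log₂(12000) = 13.55
n ≥ 14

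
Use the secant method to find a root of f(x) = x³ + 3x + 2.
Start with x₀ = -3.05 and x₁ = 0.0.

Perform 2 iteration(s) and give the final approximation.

f(x) = x³ + 3x + 2
x₀ = -3.05, x₁ = 0.0

Secant formula: x_{n+1} = x_n - f(x_n)(x_n - x_{n-1})/(f(x_n) - f(x_{n-1}))

Iteration 1:
  f(-3.050000) = -35.522625
  f(0.000000) = 2.000000
  x_2 = 0.000000 - 2.000000×(0.000000 - (-3.050000))/(2.000000 - (-35.522625))
       = -0.162569
Iteration 2:
  f(0.000000) = 2.000000
  f(-0.162569) = 1.507998
  x_3 = -0.162569 - 1.507998×(-0.162569 - 0.000000)/(1.507998 - 2.000000)
       = -0.660845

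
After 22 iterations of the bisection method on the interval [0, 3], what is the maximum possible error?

Bisection error bound: |error| ≤ (b-a)/2^n
|error| ≤ (3 - 0)/2^22 = 3/2^22
|error| ≤ 0.0000007153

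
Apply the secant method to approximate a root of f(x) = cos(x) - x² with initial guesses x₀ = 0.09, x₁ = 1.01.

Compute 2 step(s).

f(x) = cos(x) - x²
x₀ = 0.09, x₁ = 1.01

Secant formula: x_{n+1} = x_n - f(x_n)(x_n - x_{n-1})/(f(x_n) - f(x_{n-1}))

Iteration 1:
  f(0.090000) = 0.987853
  f(1.010000) = -0.488239
  x_2 = 1.010000 - (-0.488239)×(1.010000 - 0.090000)/(-0.488239 - 0.987853)
       = 0.705696
Iteration 2:
  f(1.010000) = -0.488239
  f(0.705696) = 0.263153
  x_3 = 0.705696 - 0.263153×(0.705696 - 1.010000)/(0.263153 - (-0.488239))
       = 0.812270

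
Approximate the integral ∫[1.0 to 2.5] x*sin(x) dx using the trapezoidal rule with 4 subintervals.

f(x) = x*sin(x)
a = 1.0, b = 2.5, n = 4
h = (b - a)/n = 0.375000

Trapezoidal rule: (h/2)[f(x₀) + 2f(x₁) + 2f(x₂) + ... + f(xₙ)]

x_0 = 1.0000, f(x_0) = 0.841471, coefficient = 1
x_1 = 1.3750, f(x_1) = 1.348728, coefficient = 2
x_2 = 1.7500, f(x_2) = 1.721975, coefficient = 2
x_3 = 2.1250, f(x_3) = 1.806930, coefficient = 2
x_4 = 2.5000, f(x_4) = 1.496180, coefficient = 1

I ≈ (0.375000/2) × 12.092917 = 2.267422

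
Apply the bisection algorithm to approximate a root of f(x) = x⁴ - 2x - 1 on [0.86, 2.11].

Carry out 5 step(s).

f(x) = x⁴ - 2x - 1
Initial interval: [0.86, 2.11]

Iteration 1:
  c_1 = (0.860000 + 2.110000)/2 = 1.485000
  f(c_1) = f(1.485000) = 0.893017
  f(a) × f(c) < 0, new interval: [0.860000, 1.485000]
Iteration 2:
  c_2 = (0.860000 + 1.485000)/2 = 1.172500
  f(c_2) = f(1.172500) = -1.455045
  f(a) × f(c) ≥ 0, new interval: [1.172500, 1.485000]
Iteration 3:
  c_3 = (1.172500 + 1.485000)/2 = 1.328750
  f(c_3) = f(1.328750) = -0.540239
  f(a) × f(c) ≥ 0, new interval: [1.328750, 1.485000]
Iteration 4:
  c_4 = (1.328750 + 1.485000)/2 = 1.406875
  f(c_4) = f(1.406875) = 0.103868
  f(a) × f(c) < 0, new interval: [1.328750, 1.406875]
Iteration 5:
  c_5 = (1.328750 + 1.406875)/2 = 1.367812
  f(c_5) = f(1.367812) = -0.235317
  f(a) × f(c) ≥ 0, new interval: [1.367812, 1.406875]

After 5 iteration(s), the approximation is c_5 = 1.367812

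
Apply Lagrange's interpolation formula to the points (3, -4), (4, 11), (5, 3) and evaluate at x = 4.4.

Lagrange interpolation formula:
P(x) = Σ yᵢ × Lᵢ(x)
where Lᵢ(x) = Π_{j≠i} (x - xⱼ)/(xᵢ - xⱼ)

L_0(4.4) = (4.4 - 4)/(3 - 4) × (4.4 - 5)/(3 - 5) = -0.120000
L_1(4.4) = (4.4 - 3)/(4 - 3) × (4.4 - 5)/(4 - 5) = 0.840000
L_2(4.4) = (4.4 - 3)/(5 - 3) × (4.4 - 4)/(5 - 4) = 0.280000

P(4.4) = (-4)×L_0(4.4) + 11×L_1(4.4) + 3×L_2(4.4)
P(4.4) = 10.560000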